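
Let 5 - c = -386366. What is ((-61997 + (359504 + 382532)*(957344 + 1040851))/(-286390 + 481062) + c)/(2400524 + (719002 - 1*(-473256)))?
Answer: 519316059445/233138019168 ≈ 2.2275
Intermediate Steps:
c = 386371 (c = 5 - 1*(-386366) = 5 + 386366 = 386371)
((-61997 + (359504 + 382532)*(957344 + 1040851))/(-286390 + 481062) + c)/(2400524 + (719002 - 1*(-473256))) = ((-61997 + (359504 + 382532)*(957344 + 1040851))/(-286390 + 481062) + 386371)/(2400524 + (719002 - 1*(-473256))) = ((-61997 + 742036*1998195)/194672 + 386371)/(2400524 + (719002 + 473256)) = ((-61997 + 1482732625020)*(1/194672) + 386371)/(2400524 + 1192258) = (1482732563023*(1/194672) + 386371)/3592782 = (1482732563023/194672 + 386371)*(1/3592782) = (1557948178335/194672)*(1/3592782) = 519316059445/233138019168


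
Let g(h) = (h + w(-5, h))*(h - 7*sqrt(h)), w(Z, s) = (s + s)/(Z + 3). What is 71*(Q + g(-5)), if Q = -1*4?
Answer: -284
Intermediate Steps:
Q = -4
w(Z, s) = 2*s/(3 + Z) (w(Z, s) = (2*s)/(3 + Z) = 2*s/(3 + Z))
g(h) = 0 (g(h) = (h + 2*h/(3 - 5))*(h - 7*sqrt(h)) = (h + 2*h/(-2))*(h - 7*sqrt(h)) = (h + 2*h*(-1/2))*(h - 7*sqrt(h)) = (h - h)*(h - 7*sqrt(h)) = 0*(h - 7*sqrt(h)) = 0)
71*(Q + g(-5)) = 71*(-4 + 0) = 71*(-4) = -284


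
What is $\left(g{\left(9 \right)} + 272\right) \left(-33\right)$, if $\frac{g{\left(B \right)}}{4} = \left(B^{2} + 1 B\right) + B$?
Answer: $-22044$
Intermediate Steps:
$g{\left(B \right)} = 4 B^{2} + 8 B$ ($g{\left(B \right)} = 4 \left(\left(B^{2} + 1 B\right) + B\right) = 4 \left(\left(B^{2} + B\right) + B\right) = 4 \left(\left(B + B^{2}\right) + B\right) = 4 \left(B^{2} + 2 B\right) = 4 B^{2} + 8 B$)
$\left(g{\left(9 \right)} + 272\right) \left(-33\right) = \left(4 \cdot 9 \left(2 + 9\right) + 272\right) \left(-33\right) = \left(4 \cdot 9 \cdot 11 + 272\right) \left(-33\right) = \left(396 + 272\right) \left(-33\right) = 668 \left(-33\right) = -22044$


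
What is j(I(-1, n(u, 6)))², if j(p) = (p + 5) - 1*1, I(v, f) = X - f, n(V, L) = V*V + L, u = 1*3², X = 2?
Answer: 6561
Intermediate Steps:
u = 9 (u = 1*9 = 9)
n(V, L) = L + V² (n(V, L) = V² + L = L + V²)
I(v, f) = 2 - f
j(p) = 4 + p (j(p) = (5 + p) - 1 = 4 + p)
j(I(-1, n(u, 6)))² = (4 + (2 - (6 + 9²)))² = (4 + (2 - (6 + 81)))² = (4 + (2 - 1*87))² = (4 + (2 - 87))² = (4 - 85)² = (-81)² = 6561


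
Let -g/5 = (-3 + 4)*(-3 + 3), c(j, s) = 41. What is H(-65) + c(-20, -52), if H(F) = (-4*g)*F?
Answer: 41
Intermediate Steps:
g = 0 (g = -5*(-3 + 4)*(-3 + 3) = -5*0 = 0)
H(F) = 0 (H(F) = (-4*0)*F = 0*F = 0)
H(-65) + c(-20, -52) = 0 + 41 = 41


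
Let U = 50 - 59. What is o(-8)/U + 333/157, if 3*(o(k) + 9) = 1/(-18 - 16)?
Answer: 449977/144126 ≈ 3.1221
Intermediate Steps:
o(k) = -919/102 (o(k) = -9 + 1/(3*(-18 - 16)) = -9 + (⅓)/(-34) = -9 + (⅓)*(-1/34) = -9 - 1/102 = -919/102)
U = -9
o(-8)/U + 333/157 = -919/102/(-9) + 333/157 = -919/102*(-⅑) + 333*(1/157) = 919/918 + 333/157 = 449977/144126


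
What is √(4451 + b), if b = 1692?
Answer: √6143 ≈ 78.377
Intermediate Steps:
√(4451 + b) = √(4451 + 1692) = √6143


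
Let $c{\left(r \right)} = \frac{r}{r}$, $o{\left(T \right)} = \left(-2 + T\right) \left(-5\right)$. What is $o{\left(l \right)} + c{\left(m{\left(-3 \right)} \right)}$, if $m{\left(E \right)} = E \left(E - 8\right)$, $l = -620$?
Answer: $3111$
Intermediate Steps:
$m{\left(E \right)} = E \left(-8 + E\right)$
$o{\left(T \right)} = 10 - 5 T$
$c{\left(r \right)} = 1$
$o{\left(l \right)} + c{\left(m{\left(-3 \right)} \right)} = \left(10 - -3100\right) + 1 = \left(10 + 3100\right) + 1 = 3110 + 1 = 3111$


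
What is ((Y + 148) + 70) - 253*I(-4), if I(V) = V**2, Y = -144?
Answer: -3974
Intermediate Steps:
((Y + 148) + 70) - 253*I(-4) = ((-144 + 148) + 70) - 253*(-4)**2 = (4 + 70) - 253*16 = 74 - 4048 = -3974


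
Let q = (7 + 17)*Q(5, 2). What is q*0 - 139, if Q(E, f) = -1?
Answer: -139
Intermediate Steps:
q = -24 (q = (7 + 17)*(-1) = 24*(-1) = -24)
q*0 - 139 = -24*0 - 139 = 0 - 139 = -139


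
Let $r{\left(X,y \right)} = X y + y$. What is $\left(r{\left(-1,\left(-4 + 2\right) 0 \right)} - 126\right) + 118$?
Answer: $-8$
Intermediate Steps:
$r{\left(X,y \right)} = y + X y$
$\left(r{\left(-1,\left(-4 + 2\right) 0 \right)} - 126\right) + 118 = \left(\left(-4 + 2\right) 0 \left(1 - 1\right) - 126\right) + 118 = \left(\left(-2\right) 0 \cdot 0 - 126\right) + 118 = \left(0 \cdot 0 - 126\right) + 118 = \left(0 - 126\right) + 118 = -126 + 118 = -8$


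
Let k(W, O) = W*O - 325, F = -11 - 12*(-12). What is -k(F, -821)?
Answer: 109518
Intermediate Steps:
F = 133 (F = -11 + 144 = 133)
k(W, O) = -325 + O*W (k(W, O) = O*W - 325 = -325 + O*W)
-k(F, -821) = -(-325 - 821*133) = -(-325 - 109193) = -1*(-109518) = 109518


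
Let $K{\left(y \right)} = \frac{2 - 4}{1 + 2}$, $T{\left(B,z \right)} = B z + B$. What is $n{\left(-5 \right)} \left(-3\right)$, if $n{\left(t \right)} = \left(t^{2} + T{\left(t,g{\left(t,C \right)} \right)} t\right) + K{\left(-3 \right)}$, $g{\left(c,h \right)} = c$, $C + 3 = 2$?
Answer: $227$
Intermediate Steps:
$C = -1$ ($C = -3 + 2 = -1$)
$T{\left(B,z \right)} = B + B z$
$K{\left(y \right)} = - \frac{2}{3}$
$n{\left(t \right)} = - \frac{2}{3} + t^{2} + t^{2} \left(1 + t\right)$ ($n{\left(t \right)} = \left(t^{2} + t \left(1 + t\right) t\right) - \frac{2}{3} = \left(t^{2} + t^{2} \left(1 + t\right)\right) - \frac{2}{3} = - \frac{2}{3} + t^{2} + t^{2} \left(1 + t\right)$)
$n{\left(-5 \right)} \left(-3\right) = \left(- \frac{2}{3} + \left(-5\right)^{3} + 2 \left(-5\right)^{2}\right) \left(-3\right) = \left(- \frac{2}{3} - 125 + 2 \cdot 25\right) \left(-3\right) = \left(- \frac{2}{3} - 125 + 50\right) \left(-3\right) = \left(- \frac{227}{3}\right) \left(-3\right) = 227$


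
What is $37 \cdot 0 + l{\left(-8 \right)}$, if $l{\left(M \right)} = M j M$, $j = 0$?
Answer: $0$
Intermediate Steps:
$l{\left(M \right)} = 0$ ($l{\left(M \right)} = M 0 M = 0 M = 0$)
$37 \cdot 0 + l{\left(-8 \right)} = 37 \cdot 0 + 0 = 0 + 0 = 0$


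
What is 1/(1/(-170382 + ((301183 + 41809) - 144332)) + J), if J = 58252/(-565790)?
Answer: -7999704810/823342133 ≈ -9.7161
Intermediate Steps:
J = -29126/282895 (J = 58252*(-1/565790) = -29126/282895 ≈ -0.10296)
1/(1/(-170382 + ((301183 + 41809) - 144332)) + J) = 1/(1/(-170382 + ((301183 + 41809) - 144332)) - 29126/282895) = 1/(1/(-170382 + (342992 - 144332)) - 29126/282895) = 1/(1/(-170382 + 198660) - 29126/282895) = 1/(1/28278 - 29126/282895) = 1/(-823342133/7999704810) = -7999704810/823342133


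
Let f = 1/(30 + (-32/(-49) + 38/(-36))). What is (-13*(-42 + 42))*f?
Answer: 0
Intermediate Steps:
f = 882/26105 (f = 1/(30 + (-32*(-1/49) + 38*(-1/36))) = 1/(30 + (32/49 - 19/18)) = 1/(30 - 355/882) = 1/(26105/882) = 882/26105 ≈ 0.033787)
(-13*(-42 + 42))*f = -13*(-42 + 42)*(882/26105) = -13*0*(882/26105) = 0*(882/26105) = 0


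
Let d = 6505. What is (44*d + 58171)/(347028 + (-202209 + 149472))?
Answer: 114797/98097 ≈ 1.1702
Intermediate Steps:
(44*d + 58171)/(347028 + (-202209 + 149472)) = (44*6505 + 58171)/(347028 + (-202209 + 149472)) = (286220 + 58171)/(347028 - 52737) = 344391/294291 = 344391*(1/294291) = 114797/98097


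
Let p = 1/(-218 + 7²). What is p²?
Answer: 1/28561 ≈ 3.5013e-5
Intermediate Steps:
p = -1/169 (p = 1/(-218 + 49) = 1/(-169) = -1/169 ≈ -0.0059172)
p² = (-1/169)² = 1/28561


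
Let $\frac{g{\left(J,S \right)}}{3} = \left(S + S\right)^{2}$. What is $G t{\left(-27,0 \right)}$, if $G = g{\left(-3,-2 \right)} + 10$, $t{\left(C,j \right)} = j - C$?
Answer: $1566$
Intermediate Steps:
$g{\left(J,S \right)} = 12 S^{2}$ ($g{\left(J,S \right)} = 3 \left(S + S\right)^{2} = 3 \left(2 S\right)^{2} = 3 \cdot 4 S^{2} = 12 S^{2}$)
$G = 58$ ($G = 12 \left(-2\right)^{2} + 10 = 12 \cdot 4 + 10 = 48 + 10 = 58$)
$G t{\left(-27,0 \right)} = 58 \left(0 - -27\right) = 58 \left(0 + 27\right) = 58 \cdot 27 = 1566$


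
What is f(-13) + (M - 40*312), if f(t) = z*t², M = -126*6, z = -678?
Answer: -127818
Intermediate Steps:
M = -756
f(t) = -678*t²
f(-13) + (M - 40*312) = -678*(-13)² + (-756 - 40*312) = -678*169 + (-756 - 12480) = -114582 - 13236 = -127818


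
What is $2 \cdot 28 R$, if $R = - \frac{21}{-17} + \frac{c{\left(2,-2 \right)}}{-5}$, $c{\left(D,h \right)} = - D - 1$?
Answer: $\frac{8736}{85} \approx 102.78$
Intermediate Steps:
$c{\left(D,h \right)} = -1 - D$
$R = \frac{156}{85}$ ($R = - \frac{21}{-17} + \frac{-1 - 2}{-5} = \left(-21\right) \left(- \frac{1}{17}\right) + \left(-1 - 2\right) \left(- \frac{1}{5}\right) = \frac{21}{17} - - \frac{3}{5} = \frac{21}{17} + \frac{3}{5} = \frac{156}{85} \approx 1.8353$)
$2 \cdot 28 R = 2 \cdot 28 \cdot \frac{156}{85} = 56 \cdot \frac{156}{85} = \frac{8736}{85}$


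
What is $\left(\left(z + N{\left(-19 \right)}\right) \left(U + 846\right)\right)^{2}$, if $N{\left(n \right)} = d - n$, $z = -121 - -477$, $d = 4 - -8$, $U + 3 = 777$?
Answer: $393053763600$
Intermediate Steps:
$U = 774$ ($U = -3 + 777 = 774$)
$d = 12$ ($d = 4 + 8 = 12$)
$z = 356$ ($z = -121 + 477 = 356$)
$N{\left(n \right)} = 12 - n$
$\left(\left(z + N{\left(-19 \right)}\right) \left(U + 846\right)\right)^{2} = \left(\left(356 + \left(12 - -19\right)\right) \left(774 + 846\right)\right)^{2} = \left(\left(356 + \left(12 + 19\right)\right) 1620\right)^{2} = \left(\left(356 + 31\right) 1620\right)^{2} = \left(387 \cdot 1620\right)^{2} = 626940^{2} = 393053763600$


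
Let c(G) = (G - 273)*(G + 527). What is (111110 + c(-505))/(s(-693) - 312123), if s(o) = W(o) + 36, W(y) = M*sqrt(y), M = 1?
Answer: -4889050913/16233049377 - 46997*I*sqrt(77)/16233049377 ≈ -0.30118 - 2.5405e-5*I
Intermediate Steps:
W(y) = sqrt(y) (W(y) = 1*sqrt(y) = sqrt(y))
c(G) = (-273 + G)*(527 + G)
s(o) = 36 + sqrt(o) (s(o) = sqrt(o) + 36 = 36 + sqrt(o))
(111110 + c(-505))/(s(-693) - 312123) = (111110 + (-143871 + (-505)**2 + 254*(-505)))/((36 + sqrt(-693)) - 312123) = (111110 + (-143871 + 255025 - 128270))/((36 + 3*I*sqrt(77)) - 312123) = (111110 - 17116)/(-312087 + 3*I*sqrt(77)) = 93994/(-312087 + 3*I*sqrt(77))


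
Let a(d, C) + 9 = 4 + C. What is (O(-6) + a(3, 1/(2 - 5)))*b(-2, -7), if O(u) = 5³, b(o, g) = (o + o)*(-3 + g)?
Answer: 14360/3 ≈ 4786.7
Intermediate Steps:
a(d, C) = -5 + C (a(d, C) = -9 + (4 + C) = -5 + C)
b(o, g) = 2*o*(-3 + g) (b(o, g) = (2*o)*(-3 + g) = 2*o*(-3 + g))
O(u) = 125
(O(-6) + a(3, 1/(2 - 5)))*b(-2, -7) = (125 + (-5 + 1/(2 - 5)))*(2*(-2)*(-3 - 7)) = (125 + (-5 + 1/(-3)))*(2*(-2)*(-10)) = (125 + (-5 - ⅓))*40 = (125 - 16/3)*40 = (359/3)*40 = 14360/3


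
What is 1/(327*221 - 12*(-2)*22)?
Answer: 1/72795 ≈ 1.3737e-5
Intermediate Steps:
1/(327*221 - 12*(-2)*22) = 1/(72267 + 24*22) = 1/(72267 + 528) = 1/72795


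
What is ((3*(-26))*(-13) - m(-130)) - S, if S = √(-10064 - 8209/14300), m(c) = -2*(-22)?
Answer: 970 - I*√20581047487/1430 ≈ 970.0 - 100.32*I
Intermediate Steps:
m(c) = 44
S = I*√20581047487/1430 (S = √(-10064 - 8209*1/14300) = √(-10064 - 8209/14300) = √(-143923409/14300) = I*√20581047487/1430 ≈ 100.32*I)
((3*(-26))*(-13) - m(-130)) - S = ((3*(-26))*(-13) - 1*44) - I*√20581047487/1430 = (-78*(-13) - 44) - I*√20581047487/1430 = (1014 - 44) - I*√20581047487/1430 = 970 - I*√20581047487/1430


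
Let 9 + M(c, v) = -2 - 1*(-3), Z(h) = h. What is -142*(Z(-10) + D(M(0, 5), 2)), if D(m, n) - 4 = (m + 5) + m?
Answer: 2414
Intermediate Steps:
M(c, v) = -8 (M(c, v) = -9 + (-2 - 1*(-3)) = -9 + (-2 + 3) = -9 + 1 = -8)
D(m, n) = 9 + 2*m (D(m, n) = 4 + ((m + 5) + m) = 4 + ((5 + m) + m) = 4 + (5 + 2*m) = 9 + 2*m)
-142*(Z(-10) + D(M(0, 5), 2)) = -142*(-10 + (9 + 2*(-8))) = -142*(-10 + (9 - 16)) = -142*(-10 - 7) = -142*(-17) = 2414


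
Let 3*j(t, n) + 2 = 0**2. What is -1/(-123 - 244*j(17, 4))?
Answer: -3/119 ≈ -0.025210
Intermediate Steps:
j(t, n) = -2/3 (j(t, n) = -2/3 + (1/3)*0**2 = -2/3 + (1/3)*0 = -2/3 + 0 = -2/3)
-1/(-123 - 244*j(17, 4)) = -1/(-123 - 244*(-2/3)) = -1/(-123 + 488/3) = -1/119/3 = -1*3/119 = -3/119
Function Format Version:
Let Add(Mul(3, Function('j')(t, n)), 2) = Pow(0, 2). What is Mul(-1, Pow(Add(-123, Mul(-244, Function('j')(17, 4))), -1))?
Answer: Rational(-3, 119) ≈ -0.025210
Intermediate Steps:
Function('j')(t, n) = Rational(-2, 3) (Function('j')(t, n) = Add(Rational(-2, 3), Mul(Rational(1, 3), Pow(0, 2))) = Add(Rational(-2, 3), Mul(Rational(1, 3), 0)) = Add(Rational(-2, 3), 0) = Rational(-2, 3))
Mul(-1, Pow(Add(-123, Mul(-244, Function('j')(17, 4))), -1)) = Mul(-1, Pow(Add(-123, Mul(-244, Rational(-2, 3))), -1)) = Mul(-1, Pow(Add(-123, Rational(488, 3)), -1)) = Mul(-1, Pow(Rational(119, 3), -1)) = Mul(-1, Rational(3, 119)) = Rational(-3, 119)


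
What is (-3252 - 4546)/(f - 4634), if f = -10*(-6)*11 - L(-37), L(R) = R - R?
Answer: 3899/1987 ≈ 1.9623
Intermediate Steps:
L(R) = 0
f = 660 (f = -10*(-6)*11 - 1*0 = 60*11 + 0 = 660 + 0 = 660)
(-3252 - 4546)/(f - 4634) = (-3252 - 4546)/(660 - 4634) = -7798/(-3974) = -7798*(-1/3974) = 3899/1987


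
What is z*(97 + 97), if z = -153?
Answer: -29682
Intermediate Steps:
z*(97 + 97) = -153*(97 + 97) = -153*194 = -29682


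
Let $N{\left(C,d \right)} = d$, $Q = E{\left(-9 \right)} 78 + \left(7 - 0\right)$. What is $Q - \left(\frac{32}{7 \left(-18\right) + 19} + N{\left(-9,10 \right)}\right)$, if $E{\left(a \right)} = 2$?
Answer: $\frac{16403}{107} \approx 153.3$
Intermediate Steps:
$Q = 163$ ($Q = 2 \cdot 78 + \left(7 - 0\right) = 156 + \left(7 + 0\right) = 156 + 7 = 163$)
$Q - \left(\frac{32}{7 \left(-18\right) + 19} + N{\left(-9,10 \right)}\right) = 163 - \left(\frac{32}{7 \left(-18\right) + 19} + 10\right) = 163 - \left(\frac{32}{-126 + 19} + 10\right) = 163 - \left(\frac{32}{-107} + 10\right) = 163 - \left(32 \left(- \frac{1}{107}\right) + 10\right) = 163 - \left(- \frac{32}{107} + 10\right) = 163 - \frac{1038}{107} = \frac{16403}{107}$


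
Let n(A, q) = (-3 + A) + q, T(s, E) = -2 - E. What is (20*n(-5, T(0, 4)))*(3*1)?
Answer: -840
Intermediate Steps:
n(A, q) = -3 + A + q
(20*n(-5, T(0, 4)))*(3*1) = (20*(-3 - 5 + (-2 - 1*4)))*(3*1) = (20*(-3 - 5 + (-2 - 4)))*3 = (20*(-3 - 5 - 6))*3 = (20*(-14))*3 = -280*3 = -840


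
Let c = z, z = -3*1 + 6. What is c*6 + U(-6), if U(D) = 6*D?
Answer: -18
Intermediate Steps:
z = 3 (z = -3 + 6 = 3)
c = 3
c*6 + U(-6) = 3*6 + 6*(-6) = 18 - 36 = -18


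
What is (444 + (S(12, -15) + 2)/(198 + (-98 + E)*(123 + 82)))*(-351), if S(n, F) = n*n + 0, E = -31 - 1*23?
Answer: -2412595341/15481 ≈ -1.5584e+5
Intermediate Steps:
E = -54 (E = -31 - 23 = -54)
S(n, F) = n² (S(n, F) = n² + 0 = n²)
(444 + (S(12, -15) + 2)/(198 + (-98 + E)*(123 + 82)))*(-351) = (444 + (12² + 2)/(198 + (-98 - 54)*(123 + 82)))*(-351) = (444 + (144 + 2)/(198 - 152*205))*(-351) = (444 + 146/(198 - 31160))*(-351) = (444 + 146/(-30962))*(-351) = (444 + 146*(-1/30962))*(-351) = (444 - 73/15481)*(-351) = (6873491/15481)*(-351) = -2412595341/15481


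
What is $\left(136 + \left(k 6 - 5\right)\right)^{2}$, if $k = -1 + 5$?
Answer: $24025$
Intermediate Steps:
$k = 4$
$\left(136 + \left(k 6 - 5\right)\right)^{2} = \left(136 + \left(4 \cdot 6 - 5\right)\right)^{2} = \left(136 + \left(24 - 5\right)\right)^{2} = \left(136 + 19\right)^{2} = 155^{2} = 24025$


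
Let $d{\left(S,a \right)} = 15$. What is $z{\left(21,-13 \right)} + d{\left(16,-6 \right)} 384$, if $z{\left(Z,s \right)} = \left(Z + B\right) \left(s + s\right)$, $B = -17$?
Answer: $5656$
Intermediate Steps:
$z{\left(Z,s \right)} = 2 s \left(-17 + Z\right)$ ($z{\left(Z,s \right)} = \left(Z - 17\right) \left(s + s\right) = \left(-17 + Z\right) 2 s = 2 s \left(-17 + Z\right)$)
$z{\left(21,-13 \right)} + d{\left(16,-6 \right)} 384 = 2 \left(-13\right) \left(-17 + 21\right) + 15 \cdot 384 = 2 \left(-13\right) 4 + 5760 = -104 + 5760 = 5656$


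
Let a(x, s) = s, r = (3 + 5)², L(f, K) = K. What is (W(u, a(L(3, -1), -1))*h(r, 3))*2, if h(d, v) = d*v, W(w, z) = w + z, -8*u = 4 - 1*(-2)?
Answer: -672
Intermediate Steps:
u = -¾ (u = -(4 - 1*(-2))/8 = -(4 + 2)/8 = -⅛*6 = -¾ ≈ -0.75000)
r = 64 (r = 8² = 64)
(W(u, a(L(3, -1), -1))*h(r, 3))*2 = ((-¾ - 1)*(64*3))*2 = -7/4*192*2 = -336*2 = -672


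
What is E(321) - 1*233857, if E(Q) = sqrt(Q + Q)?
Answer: -233857 + sqrt(642) ≈ -2.3383e+5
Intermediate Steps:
E(Q) = sqrt(2)*sqrt(Q) (E(Q) = sqrt(2*Q) = sqrt(2)*sqrt(Q))
E(321) - 1*233857 = sqrt(2)*sqrt(321) - 1*233857 = sqrt(642) - 233857 = -233857 + sqrt(642)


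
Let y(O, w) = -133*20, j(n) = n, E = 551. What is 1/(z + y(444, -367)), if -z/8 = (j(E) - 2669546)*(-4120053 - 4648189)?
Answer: -1/187219152456980 ≈ -5.3413e-15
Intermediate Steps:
y(O, w) = -2660
z = -187219152454320 (z = -8*(551 - 2669546)*(-4120053 - 4648189) = -(-21351960)*(-8768242) = -8*23402394056790 = -187219152454320)
1/(z + y(444, -367)) = 1/(-187219152454320 - 2660) = 1/(-187219152456980) = -1/187219152456980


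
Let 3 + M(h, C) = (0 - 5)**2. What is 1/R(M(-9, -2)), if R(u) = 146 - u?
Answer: 1/124 ≈ 0.0080645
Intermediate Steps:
M(h, C) = 22 (M(h, C) = -3 + (0 - 5)**2 = -3 + (-5)**2 = -3 + 25 = 22)
1/R(M(-9, -2)) = 1/(146 - 1*22) = 1/(146 - 22) = 1/124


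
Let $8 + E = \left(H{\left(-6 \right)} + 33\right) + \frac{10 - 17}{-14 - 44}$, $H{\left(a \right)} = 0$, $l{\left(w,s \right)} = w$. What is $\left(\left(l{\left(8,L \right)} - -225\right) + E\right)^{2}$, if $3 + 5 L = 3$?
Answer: $\frac{224130841}{3364} \approx 66626.0$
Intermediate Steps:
$L = 0$ ($L = - \frac{3}{5} + \frac{1}{5} \cdot 3 = - \frac{3}{5} + \frac{3}{5} = 0$)
$E = \frac{1457}{58}$ ($E = -8 + \left(\left(0 + 33\right) + \frac{10 - 17}{-14 - 44}\right) = -8 + \left(33 - \frac{7}{-58}\right) = -8 + \left(33 - - \frac{7}{58}\right) = -8 + \left(33 + \frac{7}{58}\right) = -8 + \frac{1921}{58} = \frac{1457}{58} \approx 25.121$)
$\left(\left(l{\left(8,L \right)} - -225\right) + E\right)^{2} = \left(\left(8 - -225\right) + \frac{1457}{58}\right)^{2} = \left(\left(8 + 225\right) + \frac{1457}{58}\right)^{2} = \left(233 + \frac{1457}{58}\right)^{2} = \left(\frac{14971}{58}\right)^{2} = \frac{224130841}{3364}$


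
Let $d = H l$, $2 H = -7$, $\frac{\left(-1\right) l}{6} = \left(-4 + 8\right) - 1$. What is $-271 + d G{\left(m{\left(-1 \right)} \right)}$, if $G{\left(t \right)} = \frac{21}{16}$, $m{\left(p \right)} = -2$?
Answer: $- \frac{3013}{16} \approx -188.31$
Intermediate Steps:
$l = -18$ ($l = - 6 \left(\left(-4 + 8\right) - 1\right) = - 6 \left(4 - 1\right) = \left(-6\right) 3 = -18$)
$H = - \frac{7}{2}$ ($H = \frac{1}{2} \left(-7\right) = - \frac{7}{2} \approx -3.5$)
$G{\left(t \right)} = \frac{21}{16}$ ($G{\left(t \right)} = 21 \cdot \frac{1}{16} = \frac{21}{16}$)
$d = 63$ ($d = \left(- \frac{7}{2}\right) \left(-18\right) = 63$)
$-271 + d G{\left(m{\left(-1 \right)} \right)} = -271 + 63 \cdot \frac{21}{16} = -271 + \frac{1323}{16} = - \frac{3013}{16}$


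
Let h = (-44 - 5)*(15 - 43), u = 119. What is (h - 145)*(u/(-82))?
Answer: -146013/82 ≈ -1780.6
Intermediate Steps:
h = 1372 (h = -49*(-28) = 1372)
(h - 145)*(u/(-82)) = (1372 - 145)*(119/(-82)) = 1227*(119*(-1/82)) = 1227*(-119/82) = -146013/82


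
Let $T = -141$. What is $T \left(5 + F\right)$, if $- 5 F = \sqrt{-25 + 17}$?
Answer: $-705 + \frac{282 i \sqrt{2}}{5} \approx -705.0 + 79.762 i$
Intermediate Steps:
$F = - \frac{2 i \sqrt{2}}{5}$ ($F = - \frac{\sqrt{-25 + 17}}{5} = - \frac{\sqrt{-8}}{5} = - \frac{2 i \sqrt{2}}{5} \approx - 0.56569 i$)
$T \left(5 + F\right) = - 141 \left(5 - \frac{2 i \sqrt{2}}{5}\right) = -705 + \frac{282 i \sqrt{2}}{5}$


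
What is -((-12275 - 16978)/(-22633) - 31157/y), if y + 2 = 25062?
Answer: -3986257/81026140 ≈ -0.049197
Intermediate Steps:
y = 25060 (y = -2 + 25062 = 25060)
-((-12275 - 16978)/(-22633) - 31157/y) = -((-12275 - 16978)/(-22633) - 31157/25060) = -(-29253*(-1/22633) - 31157*1/25060) = -(29253/22633 - 4451/3580) = -1*3986257/81026140 = -3986257/81026140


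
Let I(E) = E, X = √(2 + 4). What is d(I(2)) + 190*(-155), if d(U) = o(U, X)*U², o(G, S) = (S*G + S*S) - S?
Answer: -29426 + 4*√6 ≈ -29416.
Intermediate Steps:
X = √6 ≈ 2.4495
o(G, S) = S² - S + G*S (o(G, S) = (G*S + S²) - S = (S² + G*S) - S = S² - S + G*S)
d(U) = √6*U²*(-1 + U + √6) (d(U) = (√6*(-1 + U + √6))*U² = √6*U²*(-1 + U + √6))
d(I(2)) + 190*(-155) = √6*2²*(-1 + 2 + √6) + 190*(-155) = √6*4*(1 + √6) - 29450 = 4*√6*(1 + √6) - 29450 = -29450 + 4*√6*(1 + √6)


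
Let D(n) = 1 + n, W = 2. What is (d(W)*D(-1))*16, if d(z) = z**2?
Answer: 0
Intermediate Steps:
(d(W)*D(-1))*16 = (2**2*(1 - 1))*16 = (4*0)*16 = 0*16 = 0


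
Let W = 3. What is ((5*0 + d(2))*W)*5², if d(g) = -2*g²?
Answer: -600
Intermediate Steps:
((5*0 + d(2))*W)*5² = ((5*0 - 2*2²)*3)*5² = ((0 - 2*4)*3)*25 = ((0 - 8)*3)*25 = -8*3*25 = -24*25 = -600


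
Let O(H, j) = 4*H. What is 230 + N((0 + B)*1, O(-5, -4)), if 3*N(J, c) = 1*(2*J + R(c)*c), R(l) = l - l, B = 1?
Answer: 692/3 ≈ 230.67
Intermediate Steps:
R(l) = 0
N(J, c) = 2*J/3 (N(J, c) = (1*(2*J + 0*c))/3 = (1*(2*J + 0))/3 = (1*(2*J))/3 = (2*J)/3 = 2*J/3)
230 + N((0 + B)*1, O(-5, -4)) = 230 + 2*((0 + 1)*1)/3 = 230 + 2*(1*1)/3 = 230 + (2/3)*1 = 230 + 2/3 = 692/3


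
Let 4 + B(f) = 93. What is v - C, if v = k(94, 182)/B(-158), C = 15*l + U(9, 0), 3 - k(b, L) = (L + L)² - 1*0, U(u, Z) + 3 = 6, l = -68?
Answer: -41980/89 ≈ -471.69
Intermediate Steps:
U(u, Z) = 3 (U(u, Z) = -3 + 6 = 3)
k(b, L) = 3 - 4*L² (k(b, L) = 3 - ((L + L)² - 1*0) = 3 - ((2*L)² + 0) = 3 - (4*L² + 0) = 3 - 4*L²)
B(f) = 89 (B(f) = -4 + 93 = 89)
C = -1017 (C = 15*(-68) + 3 = -1020 + 3 = -1017)
v = -132493/89 (v = (3 - 4*182²)/89 = (3 - 4*33124)*(1/89) = (3 - 132496)*(1/89) = -132493*1/89 = -132493/89 ≈ -1488.7)
v - C = -132493/89 - 1*(-1017) = -132493/89 + 1017 = -41980/89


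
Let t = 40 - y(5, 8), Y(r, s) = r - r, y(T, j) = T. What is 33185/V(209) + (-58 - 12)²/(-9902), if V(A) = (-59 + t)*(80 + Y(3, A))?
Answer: -33800587/1901184 ≈ -17.779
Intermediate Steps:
Y(r, s) = 0
t = 35 (t = 40 - 1*5 = 40 - 5 = 35)
V(A) = -1920 (V(A) = (-59 + 35)*(80 + 0) = -24*80 = -1920)
33185/V(209) + (-58 - 12)²/(-9902) = 33185/(-1920) + (-58 - 12)²/(-9902) = 33185*(-1/1920) + (-70)²*(-1/9902) = -6637/384 + 4900*(-1/9902) = -6637/384 - 2450/4951 = -33800587/1901184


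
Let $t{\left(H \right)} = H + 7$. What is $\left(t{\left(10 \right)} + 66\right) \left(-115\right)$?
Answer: $-9545$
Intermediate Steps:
$t{\left(H \right)} = 7 + H$
$\left(t{\left(10 \right)} + 66\right) \left(-115\right) = \left(\left(7 + 10\right) + 66\right) \left(-115\right) = \left(17 + 66\right) \left(-115\right) = 83 \left(-115\right) = -9545$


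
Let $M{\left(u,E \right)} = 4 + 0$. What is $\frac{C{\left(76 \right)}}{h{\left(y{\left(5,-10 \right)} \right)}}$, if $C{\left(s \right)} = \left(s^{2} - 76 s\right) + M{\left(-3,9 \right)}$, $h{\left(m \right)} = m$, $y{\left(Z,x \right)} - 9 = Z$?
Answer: $\frac{2}{7} \approx 0.28571$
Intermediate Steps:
$M{\left(u,E \right)} = 4$
$y{\left(Z,x \right)} = 9 + Z$
$C{\left(s \right)} = 4 + s^{2} - 76 s$ ($C{\left(s \right)} = \left(s^{2} - 76 s\right) + 4 = 4 + s^{2} - 76 s$)
$\frac{C{\left(76 \right)}}{h{\left(y{\left(5,-10 \right)} \right)}} = \frac{4 + 76^{2} - 5776}{9 + 5} = \frac{4 + 5776 - 5776}{14} = 4 \cdot \frac{1}{14} = \frac{2}{7}$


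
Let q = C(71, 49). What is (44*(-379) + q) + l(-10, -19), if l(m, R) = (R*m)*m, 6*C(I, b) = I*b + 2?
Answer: -107975/6 ≈ -17996.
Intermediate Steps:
C(I, b) = ⅓ + I*b/6 (C(I, b) = (I*b + 2)/6 = (2 + I*b)/6 = ⅓ + I*b/6)
q = 3481/6 (q = ⅓ + (⅙)*71*49 = ⅓ + 3479/6 = 3481/6 ≈ 580.17)
l(m, R) = R*m²
(44*(-379) + q) + l(-10, -19) = (44*(-379) + 3481/6) - 19*(-10)² = (-16676 + 3481/6) - 19*100 = -96575/6 - 1900 = -107975/6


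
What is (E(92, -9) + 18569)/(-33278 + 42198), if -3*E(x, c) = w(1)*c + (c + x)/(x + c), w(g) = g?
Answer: 11143/5352 ≈ 2.0820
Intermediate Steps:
E(x, c) = -1/3 - c/3 (E(x, c) = -(1*c + (c + x)/(x + c))/3 = -(c + (c + x)/(c + x))/3 = -(c + 1)/3 = -(1 + c)/3 = -1/3 - c/3)
(E(92, -9) + 18569)/(-33278 + 42198) = ((-1/3 - 1/3*(-9)) + 18569)/(-33278 + 42198) = ((-1/3 + 3) + 18569)/8920 = (8/3 + 18569)*(1/8920) = (55715/3)*(1/8920) = 11143/5352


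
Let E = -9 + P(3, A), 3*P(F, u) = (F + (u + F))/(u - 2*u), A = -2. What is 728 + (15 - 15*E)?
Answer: 868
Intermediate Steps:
P(F, u) = -(u + 2*F)/(3*u) (P(F, u) = ((F + (u + F))/(u - 2*u))/3 = ((F + (F + u))/((-u)))/3 = ((u + 2*F)*(-1/u))/3 = (-(u + 2*F)/u)/3 = -(u + 2*F)/(3*u))
E = -25/3 (E = -9 + (⅓)*(-1*(-2) - 2*3)/(-2) = -9 + (⅓)*(-½)*(2 - 6) = -9 + (⅓)*(-½)*(-4) = -9 + ⅔ = -25/3 ≈ -8.3333)
728 + (15 - 15*E) = 728 + (15 - 15*(-25/3)) = 728 + (15 + 125) = 728 + 140 = 868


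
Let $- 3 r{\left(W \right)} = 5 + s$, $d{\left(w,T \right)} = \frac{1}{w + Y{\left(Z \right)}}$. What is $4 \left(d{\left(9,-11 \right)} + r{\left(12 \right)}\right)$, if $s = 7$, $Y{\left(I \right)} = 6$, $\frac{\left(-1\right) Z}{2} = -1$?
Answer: $- \frac{236}{15} \approx -15.733$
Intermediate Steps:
$Z = 2$ ($Z = \left(-2\right) \left(-1\right) = 2$)
$d{\left(w,T \right)} = \frac{1}{6 + w}$ ($d{\left(w,T \right)} = \frac{1}{w + 6} = \frac{1}{6 + w}$)
$r{\left(W \right)} = -4$ ($r{\left(W \right)} = - \frac{5 + 7}{3} = \left(- \frac{1}{3}\right) 12 = -4$)
$4 \left(d{\left(9,-11 \right)} + r{\left(12 \right)}\right) = 4 \left(\frac{1}{6 + 9} - 4\right) = 4 \left(\frac{1}{15} - 4\right) = 4 \left(- \frac{59}{15}\right) = - \frac{236}{15}$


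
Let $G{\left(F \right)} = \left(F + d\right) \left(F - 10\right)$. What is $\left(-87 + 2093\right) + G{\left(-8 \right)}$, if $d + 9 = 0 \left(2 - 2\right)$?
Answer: $2312$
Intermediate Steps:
$d = -9$ ($d = -9 + 0 \left(2 - 2\right) = -9 + 0 \cdot 0 = -9 + 0 = -9$)
$G{\left(F \right)} = \left(-10 + F\right) \left(-9 + F\right)$ ($G{\left(F \right)} = \left(F - 9\right) \left(F - 10\right) = \left(-9 + F\right) \left(-10 + F\right) = \left(-10 + F\right) \left(-9 + F\right)$)
$\left(-87 + 2093\right) + G{\left(-8 \right)} = \left(-87 + 2093\right) + \left(90 + \left(-8\right)^{2} - -152\right) = 2006 + \left(90 + 64 + 152\right) = 2006 + 306 = 2312$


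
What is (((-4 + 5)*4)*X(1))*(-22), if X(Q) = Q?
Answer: -88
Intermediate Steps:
(((-4 + 5)*4)*X(1))*(-22) = (((-4 + 5)*4)*1)*(-22) = ((1*4)*1)*(-22) = (4*1)*(-22) = 4*(-22) = -88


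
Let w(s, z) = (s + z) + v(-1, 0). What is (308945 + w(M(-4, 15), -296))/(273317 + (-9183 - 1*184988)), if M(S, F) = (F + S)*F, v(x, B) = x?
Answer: 308813/79146 ≈ 3.9018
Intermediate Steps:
M(S, F) = F*(F + S)
w(s, z) = -1 + s + z (w(s, z) = (s + z) - 1 = -1 + s + z)
(308945 + w(M(-4, 15), -296))/(273317 + (-9183 - 1*184988)) = (308945 + (-1 + 15*(15 - 4) - 296))/(273317 + (-9183 - 1*184988)) = (308945 + (-1 + 15*11 - 296))/(273317 + (-9183 - 184988)) = (308945 + (-1 + 165 - 296))/(273317 - 194171) = (308945 - 132)/79146 = 308813*(1/79146) = 308813/79146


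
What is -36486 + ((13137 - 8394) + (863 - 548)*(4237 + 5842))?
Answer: 3143142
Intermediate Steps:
-36486 + ((13137 - 8394) + (863 - 548)*(4237 + 5842)) = -36486 + (4743 + 315*10079) = -36486 + (4743 + 3174885) = -36486 + 3179628 = 3143142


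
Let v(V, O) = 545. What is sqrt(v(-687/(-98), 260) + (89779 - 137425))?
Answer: I*sqrt(47101) ≈ 217.03*I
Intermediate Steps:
sqrt(v(-687/(-98), 260) + (89779 - 137425)) = sqrt(545 + (89779 - 137425)) = sqrt(545 - 47646) = sqrt(-47101) = I*sqrt(47101)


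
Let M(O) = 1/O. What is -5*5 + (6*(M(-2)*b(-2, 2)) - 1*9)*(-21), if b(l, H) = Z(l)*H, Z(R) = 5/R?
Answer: -151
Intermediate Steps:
b(l, H) = 5*H/l (b(l, H) = (5/l)*H = 5*H/l)
-5*5 + (6*(M(-2)*b(-2, 2)) - 1*9)*(-21) = -5*5 + (6*((5*2/(-2))/(-2)) - 1*9)*(-21) = -25 + (6*(-5*2*(-1)/(2*2)) - 9)*(-21) = -25 + (6*(-½*(-5)) - 9)*(-21) = -25 + (6*(5/2) - 9)*(-21) = -25 + (15 - 9)*(-21) = -25 + 6*(-21) = -25 - 126 = -151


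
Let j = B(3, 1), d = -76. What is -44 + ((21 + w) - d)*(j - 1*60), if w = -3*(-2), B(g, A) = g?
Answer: -5915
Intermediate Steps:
j = 3
w = 6
-44 + ((21 + w) - d)*(j - 1*60) = -44 + ((21 + 6) - 1*(-76))*(3 - 1*60) = -44 + (27 + 76)*(3 - 60) = -44 + 103*(-57) = -44 - 5871 = -5915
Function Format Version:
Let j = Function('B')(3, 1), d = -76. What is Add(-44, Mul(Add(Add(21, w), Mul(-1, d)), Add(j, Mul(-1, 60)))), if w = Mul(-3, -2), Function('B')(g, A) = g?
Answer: -5915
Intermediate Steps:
j = 3
w = 6
Add(-44, Mul(Add(Add(21, w), Mul(-1, d)), Add(j, Mul(-1, 60)))) = Add(-44, Mul(Add(Add(21, 6), Mul(-1, -76)), Add(3, Mul(-1, 60)))) = Add(-44, Mul(Add(27, 76), Add(3, -60))) = Add(-44, Mul(103, -57)) = Add(-44, -5871) = -5915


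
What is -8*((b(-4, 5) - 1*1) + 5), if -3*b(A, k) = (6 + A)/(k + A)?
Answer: -80/3 ≈ -26.667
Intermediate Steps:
b(A, k) = -(6 + A)/(3*(A + k)) (b(A, k) = -(6 + A)/(3*(k + A)) = -(6 + A)/(3*(A + k)))
-8*((b(-4, 5) - 1*1) + 5) = -8*(((-2 - ⅓*(-4))/(-4 + 5) - 1*1) + 5) = -8*(((-2 + 4/3)/1 - 1) + 5) = -8*((1*(-⅔) - 1) + 5) = -8*((-⅔ - 1) + 5) = -8*(-5/3 + 5) = -8*10/3 = -80/3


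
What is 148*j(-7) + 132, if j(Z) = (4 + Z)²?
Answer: 1464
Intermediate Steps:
148*j(-7) + 132 = 148*(4 - 7)² + 132 = 148*(-3)² + 132 = 148*9 + 132 = 1332 + 132 = 1464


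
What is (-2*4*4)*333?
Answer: -10656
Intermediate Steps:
(-2*4*4)*333 = -8*4*333 = -32*333 = -10656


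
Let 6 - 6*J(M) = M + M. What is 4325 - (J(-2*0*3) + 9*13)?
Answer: 4207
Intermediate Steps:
J(M) = 1 - M/3 (J(M) = 1 - (M + M)/6 = 1 - M/3)
4325 - (J(-2*0*3) + 9*13) = 4325 - ((1 - (-2*0)*3/3) + 9*13) = 4325 - ((1 - 0*3) + 117) = 4325 - ((1 - ⅓*0) + 117) = 4325 - ((1 + 0) + 117) = 4325 - (1 + 117) = 4325 - 1*118 = 4325 - 118 = 4207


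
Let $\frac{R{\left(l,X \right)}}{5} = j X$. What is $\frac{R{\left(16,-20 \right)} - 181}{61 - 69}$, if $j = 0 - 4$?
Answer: $- \frac{219}{8} \approx -27.375$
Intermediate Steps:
$j = -4$
$R{\left(l,X \right)} = - 20 X$ ($R{\left(l,X \right)} = 5 \left(- 4 X\right) = - 20 X$)
$\frac{R{\left(16,-20 \right)} - 181}{61 - 69} = \frac{\left(-20\right) \left(-20\right) - 181}{61 - 69} = \frac{400 - 181}{-8} = 219 \left(- \frac{1}{8}\right) = - \frac{219}{8}$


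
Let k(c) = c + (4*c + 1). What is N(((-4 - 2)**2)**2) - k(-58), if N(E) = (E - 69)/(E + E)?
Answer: 250105/864 ≈ 289.47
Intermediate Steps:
k(c) = 1 + 5*c (k(c) = c + (1 + 4*c) = 1 + 5*c)
N(E) = (-69 + E)/(2*E) (N(E) = (-69 + E)/((2*E)) = (-69 + E)*(1/(2*E)) = (-69 + E)/(2*E))
N(((-4 - 2)**2)**2) - k(-58) = (-69 + ((-4 - 2)**2)**2)/(2*(((-4 - 2)**2)**2)) - (1 + 5*(-58)) = (-69 + ((-6)**2)**2)/(2*(((-6)**2)**2)) - (1 - 290) = (-69 + 36**2)/(2*(36**2)) - 1*(-289) = (1/2)*(-69 + 1296)/1296 + 289 = (1/2)*(1/1296)*1227 + 289 = 409/864 + 289 = 250105/864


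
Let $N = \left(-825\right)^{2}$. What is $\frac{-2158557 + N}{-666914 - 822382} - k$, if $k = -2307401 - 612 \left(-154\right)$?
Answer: $\frac{274670115685}{124108} \approx 2.2132 \cdot 10^{6}$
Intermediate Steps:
$N = 680625$
$k = -2213153$ ($k = -2307401 - -94248 = -2307401 + 94248 = -2213153$)
$\frac{-2158557 + N}{-666914 - 822382} - k = \frac{-2158557 + 680625}{-666914 - 822382} - -2213153 = - \frac{1477932}{-1489296} + 2213153 = \left(-1477932\right) \left(- \frac{1}{1489296}\right) + 2213153 = \frac{123161}{124108} + 2213153 = \frac{274670115685}{124108}$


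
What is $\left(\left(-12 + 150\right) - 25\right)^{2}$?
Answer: $12769$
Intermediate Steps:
$\left(\left(-12 + 150\right) - 25\right)^{2} = \left(138 + \left(-194 + 169\right)\right)^{2} = \left(138 - 25\right)^{2} = 113^{2} = 12769$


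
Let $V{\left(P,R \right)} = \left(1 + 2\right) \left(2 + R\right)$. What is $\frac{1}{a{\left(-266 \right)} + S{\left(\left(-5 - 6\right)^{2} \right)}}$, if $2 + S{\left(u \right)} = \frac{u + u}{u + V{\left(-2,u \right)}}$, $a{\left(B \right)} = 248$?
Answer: $\frac{245}{60391} \approx 0.0040569$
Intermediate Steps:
$V{\left(P,R \right)} = 6 + 3 R$ ($V{\left(P,R \right)} = 3 \left(2 + R\right) = 6 + 3 R$)
$S{\left(u \right)} = -2 + \frac{2 u}{6 + 4 u}$ ($S{\left(u \right)} = -2 + \frac{u + u}{u + \left(6 + 3 u\right)} = -2 + \frac{2 u}{6 + 4 u}$)
$\frac{1}{a{\left(-266 \right)} + S{\left(\left(-5 - 6\right)^{2} \right)}} = \frac{1}{248 + \frac{3 \left(-2 - \left(-5 - 6\right)^{2}\right)}{3 + 2 \left(-5 - 6\right)^{2}}} = \frac{1}{248 + \frac{3 \left(-2 - \left(-11\right)^{2}\right)}{3 + 2 \left(-11\right)^{2}}} = \frac{1}{248 + \frac{3 \left(-2 - 121\right)}{3 + 2 \cdot 121}} = \frac{1}{248 + \frac{3 \left(-2 - 121\right)}{3 + 242}} = \frac{1}{248 + 3 \cdot \frac{1}{245} \left(-123\right)} = \frac{1}{248 - \frac{369}{245}} = \frac{1}{\frac{60391}{245}} = \frac{245}{60391}$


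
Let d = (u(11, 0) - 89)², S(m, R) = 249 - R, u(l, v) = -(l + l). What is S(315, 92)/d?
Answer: 157/12321 ≈ 0.012742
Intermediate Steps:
u(l, v) = -2*l
d = 12321 (d = (-2*11 - 89)² = (-22 - 89)² = (-111)² = 12321)
S(315, 92)/d = (249 - 1*92)/12321 = (249 - 92)*(1/12321) = 157*(1/12321) = 157/12321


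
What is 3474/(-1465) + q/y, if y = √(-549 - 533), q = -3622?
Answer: -3474/1465 + 1811*I*√1082/541 ≈ -2.3713 + 110.11*I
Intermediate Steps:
y = I*√1082 (y = √(-1082) = I*√1082 ≈ 32.894*I)
3474/(-1465) + q/y = 3474/(-1465) - 3622*(-I*√1082/1082) = 3474*(-1/1465) - (-1811)*I*√1082/541 = -3474/1465 + 1811*I*√1082/541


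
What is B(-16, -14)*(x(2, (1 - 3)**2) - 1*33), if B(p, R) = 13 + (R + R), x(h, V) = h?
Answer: 465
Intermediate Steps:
B(p, R) = 13 + 2*R
B(-16, -14)*(x(2, (1 - 3)**2) - 1*33) = (13 + 2*(-14))*(2 - 1*33) = (13 - 28)*(2 - 33) = -15*(-31) = 465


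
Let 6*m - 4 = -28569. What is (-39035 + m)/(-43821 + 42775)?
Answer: 262775/6276 ≈ 41.870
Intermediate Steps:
m = -28565/6 (m = ⅔ + (⅙)*(-28569) = ⅔ - 9523/2 = -28565/6 ≈ -4760.8)
(-39035 + m)/(-43821 + 42775) = (-39035 - 28565/6)/(-43821 + 42775) = -262775/6/(-1046) = -262775/6*(-1/1046) = 262775/6276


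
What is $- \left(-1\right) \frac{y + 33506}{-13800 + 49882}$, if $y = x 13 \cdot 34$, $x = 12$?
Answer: $\frac{19405}{18041} \approx 1.0756$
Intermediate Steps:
$y = 5304$ ($y = 12 \cdot 13 \cdot 34 = 156 \cdot 34 = 5304$)
$- \left(-1\right) \frac{y + 33506}{-13800 + 49882} = - \left(-1\right) \frac{5304 + 33506}{-13800 + 49882} = - \left(-1\right) \frac{38810}{36082} = - \left(-1\right) 38810 \cdot \frac{1}{36082} = - \frac{\left(-1\right) 19405}{18041} = \left(-1\right) \left(- \frac{19405}{18041}\right) = \frac{19405}{18041}$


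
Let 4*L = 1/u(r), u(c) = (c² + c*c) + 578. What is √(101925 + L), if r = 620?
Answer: √176285580757762/41588 ≈ 319.26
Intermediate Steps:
u(c) = 578 + 2*c² (u(c) = (c² + c²) + 578 = 2*c² + 578 = 578 + 2*c²)
L = 1/3077512 (L = 1/(4*(578 + 2*620²)) = 1/(4*(578 + 2*384400)) = 1/(4*(578 + 768800)) = (¼)/769378 = (¼)*(1/769378) = 1/3077512 ≈ 3.2494e-7)
√(101925 + L) = √(101925 + 1/3077512) = √(313675410601/3077512) = √176285580757762/41588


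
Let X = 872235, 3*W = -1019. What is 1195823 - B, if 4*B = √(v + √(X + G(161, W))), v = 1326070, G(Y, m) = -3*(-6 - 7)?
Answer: 1195823 - √(1326070 + √872274)/4 ≈ 1.1955e+6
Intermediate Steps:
W = -1019/3 (W = (⅓)*(-1019) = -1019/3 ≈ -339.67)
G(Y, m) = 39 (G(Y, m) = -3*(-13) = 39)
B = √(1326070 + √872274)/4 (B = √(1326070 + √(872235 + 39))/4 = √(1326070 + √872274)/4 ≈ 287.99)
1195823 - B = 1195823 - √(1326070 + √872274)/4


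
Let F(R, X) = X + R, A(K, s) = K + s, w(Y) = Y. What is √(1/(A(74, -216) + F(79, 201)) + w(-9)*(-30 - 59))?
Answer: √15254382/138 ≈ 28.302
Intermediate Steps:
F(R, X) = R + X
√(1/(A(74, -216) + F(79, 201)) + w(-9)*(-30 - 59)) = √(1/((74 - 216) + (79 + 201)) - 9*(-30 - 59)) = √(1/(-142 + 280) - 9*(-89)) = √(1/138 + 801) = √(110539/138) = √15254382/138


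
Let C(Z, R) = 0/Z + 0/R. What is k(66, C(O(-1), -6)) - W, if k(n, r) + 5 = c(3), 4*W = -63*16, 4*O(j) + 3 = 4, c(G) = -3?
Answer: 244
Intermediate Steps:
O(j) = ¼ (O(j) = -¾ + (¼)*4 = -¾ + 1 = ¼)
C(Z, R) = 0 (C(Z, R) = 0 + 0 = 0)
W = -252 (W = (-63*16)/4 = (-21*48)/4 = (¼)*(-1008) = -252)
k(n, r) = -8 (k(n, r) = -5 - 3 = -8)
k(66, C(O(-1), -6)) - W = -8 - 1*(-252) = -8 + 252 = 244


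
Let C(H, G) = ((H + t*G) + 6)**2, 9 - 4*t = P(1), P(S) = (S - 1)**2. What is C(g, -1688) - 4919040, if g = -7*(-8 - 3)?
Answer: 8882185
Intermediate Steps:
P(S) = (-1 + S)**2
t = 9/4 (t = 9/4 - (-1 + 1)**2/4 = 9/4 - 1/4*0**2 = 9/4 - 1/4*0 = 9/4 + 0 = 9/4 ≈ 2.2500)
g = 77 (g = -7*(-11) = 77)
C(H, G) = (6 + H + 9*G/4)**2 (C(H, G) = ((H + 9*G/4) + 6)**2 = (6 + H + 9*G/4)**2)
C(g, -1688) - 4919040 = (24 + 4*77 + 9*(-1688))**2/16 - 4919040 = (24 + 308 - 15192)**2/16 - 4919040 = (1/16)*(-14860)**2 - 4919040 = (1/16)*220819600 - 4919040 = 13801225 - 4919040 = 8882185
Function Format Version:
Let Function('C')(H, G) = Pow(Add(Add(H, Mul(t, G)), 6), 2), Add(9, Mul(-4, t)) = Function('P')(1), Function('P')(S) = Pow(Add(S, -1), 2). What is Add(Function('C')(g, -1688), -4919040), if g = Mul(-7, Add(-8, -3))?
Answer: 8882185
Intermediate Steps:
Function('P')(S) = Pow(Add(-1, S), 2)
t = Rational(9, 4) (t = Add(Rational(9, 4), Mul(Rational(-1, 4), Pow(Add(-1, 1), 2))) = Add(Rational(9, 4), Mul(Rational(-1, 4), Pow(0, 2))) = Add(Rational(9, 4), Mul(Rational(-1, 4), 0)) = Add(Rational(9, 4), 0) = Rational(9, 4) ≈ 2.2500)
g = 77 (g = Mul(-7, -11) = 77)
Function('C')(H, G) = Pow(Add(6, H, Mul(Rational(9, 4), G)), 2) (Function('C')(H, G) = Pow(Add(Add(H, Mul(Rational(9, 4), G)), 6), 2) = Pow(Add(6, H, Mul(Rational(9, 4), G)), 2))
Add(Function('C')(g, -1688), -4919040) = Add(Mul(Rational(1, 16), Pow(Add(24, Mul(4, 77), Mul(9, -1688)), 2)), -4919040) = Add(Mul(Rational(1, 16), Pow(Add(24, 308, -15192), 2)), -4919040) = Add(Mul(Rational(1, 16), Pow(-14860, 2)), -4919040) = Add(Mul(Rational(1, 16), 220819600), -4919040) = Add(13801225, -4919040) = 8882185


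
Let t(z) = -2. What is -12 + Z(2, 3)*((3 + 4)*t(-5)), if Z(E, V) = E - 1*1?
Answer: -26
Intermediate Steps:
Z(E, V) = -1 + E (Z(E, V) = E - 1 = -1 + E)
-12 + Z(2, 3)*((3 + 4)*t(-5)) = -12 + (-1 + 2)*((3 + 4)*(-2)) = -12 + 1*(7*(-2)) = -12 + 1*(-14) = -12 - 14 = -26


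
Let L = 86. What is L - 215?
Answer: -129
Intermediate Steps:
L - 215 = 86 - 215 = -129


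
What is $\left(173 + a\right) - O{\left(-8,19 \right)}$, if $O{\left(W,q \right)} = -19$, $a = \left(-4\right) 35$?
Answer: $52$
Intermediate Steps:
$a = -140$
$\left(173 + a\right) - O{\left(-8,19 \right)} = \left(173 - 140\right) - -19 = 33 + 19 = 52$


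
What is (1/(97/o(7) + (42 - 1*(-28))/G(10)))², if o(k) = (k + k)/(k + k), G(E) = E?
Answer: 1/10816 ≈ 9.2456e-5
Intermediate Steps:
o(k) = 1 (o(k) = (2*k)/((2*k)) = (2*k)*(1/(2*k)) = 1)
(1/(97/o(7) + (42 - 1*(-28))/G(10)))² = (1/(97/1 + (42 - 1*(-28))/10))² = (1/(97*1 + (42 + 28)*(⅒)))² = (1/(97 + 70*(⅒)))² = (1/(97 + 7))² = (1/104)² = 1/10816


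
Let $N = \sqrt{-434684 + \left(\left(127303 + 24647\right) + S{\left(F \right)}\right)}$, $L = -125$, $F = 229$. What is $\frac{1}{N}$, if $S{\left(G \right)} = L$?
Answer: $- \frac{i \sqrt{282859}}{282859} \approx - 0.0018802 i$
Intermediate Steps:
$S{\left(G \right)} = -125$
$N = i \sqrt{282859}$ ($N = \sqrt{-434684 + \left(\left(127303 + 24647\right) - 125\right)} = \sqrt{-434684 + \left(151950 - 125\right)} = \sqrt{-434684 + 151825} = \sqrt{-282859} = i \sqrt{282859} \approx 531.84 i$)
$\frac{1}{N} = \frac{1}{i \sqrt{282859}} = - \frac{i \sqrt{282859}}{282859}$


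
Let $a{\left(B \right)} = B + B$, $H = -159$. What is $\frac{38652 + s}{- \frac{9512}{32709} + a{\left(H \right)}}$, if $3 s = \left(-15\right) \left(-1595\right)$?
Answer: $- \frac{217874649}{1487282} \approx -146.49$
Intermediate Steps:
$s = 7975$ ($s = \frac{\left(-15\right) \left(-1595\right)}{3} = \frac{1}{3} \cdot 23925 = 7975$)
$a{\left(B \right)} = 2 B$
$\frac{38652 + s}{- \frac{9512}{32709} + a{\left(H \right)}} = \frac{38652 + 7975}{- \frac{9512}{32709} + 2 \left(-159\right)} = \frac{46627}{\left(-9512\right) \frac{1}{32709} - 318} = \frac{46627}{- \frac{9512}{32709} - 318} = \frac{46627}{- \frac{10410974}{32709}} = 46627 \left(- \frac{32709}{10410974}\right) = - \frac{217874649}{1487282}$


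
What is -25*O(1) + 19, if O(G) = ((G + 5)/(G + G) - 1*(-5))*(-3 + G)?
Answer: 419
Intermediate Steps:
O(G) = (-3 + G)*(5 + (5 + G)/(2*G)) (O(G) = ((5 + G)/((2*G)) + 5)*(-3 + G) = ((5 + G)*(1/(2*G)) + 5)*(-3 + G) = ((5 + G)/(2*G) + 5)*(-3 + G) = (5 + (5 + G)/(2*G))*(-3 + G) = (-3 + G)*(5 + (5 + G)/(2*G)))
-25*O(1) + 19 = -25*(-15 + 1*(-28 + 11*1))/(2*1) + 19 = -25*(-15 + 1*(-28 + 11))/2 + 19 = -25*(-15 + 1*(-17))/2 + 19 = -25*(-15 - 17)/2 + 19 = -25*(-32)/2 + 19 = -25*(-16) + 19 = 400 + 19 = 419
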